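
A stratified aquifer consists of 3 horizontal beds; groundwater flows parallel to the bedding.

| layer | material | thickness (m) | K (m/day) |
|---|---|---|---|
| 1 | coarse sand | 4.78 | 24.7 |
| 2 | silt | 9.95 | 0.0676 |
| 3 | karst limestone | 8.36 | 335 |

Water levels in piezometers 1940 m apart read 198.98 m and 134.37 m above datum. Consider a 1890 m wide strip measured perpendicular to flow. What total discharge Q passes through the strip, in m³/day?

Flow is parallel to layering, so each bed carries its own Darcy discharge and the transmissivities add.
Σ(K_i·b_i) = 24.7×4.78 + 0.0676×9.95 + 335×8.36 = 2919 m²/day.
Hydraulic gradient i = (198.98 − 134.37) / 1940 = 64.61 / 1940 = 0.03330.
Q = Σ(K_i·b_i) · W · i = 2919 × 1890 × 0.03330 = 1.838e+05 m³/day.

184000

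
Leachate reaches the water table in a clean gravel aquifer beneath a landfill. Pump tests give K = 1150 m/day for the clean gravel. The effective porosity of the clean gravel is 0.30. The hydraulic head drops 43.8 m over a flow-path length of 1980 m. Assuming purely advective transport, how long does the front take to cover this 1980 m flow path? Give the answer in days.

Hydraulic gradient i = Δh / L = 43.8 / 1980 = 0.02212.
Darcy flux q = K · i = 1150 × 0.02212 = 25.44 m/day.
Seepage velocity v = q / n_e = 25.44 / 0.30 = 84.80 m/day.
Travel time t = L / v = 1980 / 84.80 = 23.35 days.

23.3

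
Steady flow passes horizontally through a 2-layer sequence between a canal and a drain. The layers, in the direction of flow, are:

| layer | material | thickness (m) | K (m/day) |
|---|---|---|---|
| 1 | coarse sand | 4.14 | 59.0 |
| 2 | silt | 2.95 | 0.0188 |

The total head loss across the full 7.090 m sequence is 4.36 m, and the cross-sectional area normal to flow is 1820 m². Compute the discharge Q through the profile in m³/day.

Flow is perpendicular to layering, so the layers act in series and the equivalent K is the thickness-weighted harmonic mean.
Total thickness L = 4.14 + 2.95 = 7.090 m.
Σ(b_i/K_i) = 4.14/59.0 + 2.95/0.0188 = 157.0 d.
K_eq = L / Σ(b_i/K_i) = 7.090 / 157.0 = 0.04516 m/day.
Q = K_eq · A · (Δh/L) = 0.04516 × 1820 × (4.36/7.090) = 50.55 m³/day.

50.5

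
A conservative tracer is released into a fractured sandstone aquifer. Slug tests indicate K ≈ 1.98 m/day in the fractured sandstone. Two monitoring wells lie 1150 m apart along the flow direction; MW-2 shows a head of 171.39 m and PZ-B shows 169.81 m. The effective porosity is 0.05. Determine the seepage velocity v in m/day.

0.0544

Hydraulic gradient i = (171.39 − 169.81) / 1150 = 1.58 / 1150 = 0.001374.
Darcy flux q = K · i = 1.980 × 0.001374 = 0.002720 m/day.
Seepage velocity v = q / n_e = 0.002720 / 0.05 = 0.05441 m/day.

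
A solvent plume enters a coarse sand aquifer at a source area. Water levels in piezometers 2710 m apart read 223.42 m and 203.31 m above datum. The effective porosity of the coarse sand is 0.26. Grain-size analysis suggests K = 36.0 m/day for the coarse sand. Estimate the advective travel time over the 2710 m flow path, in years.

Hydraulic gradient i = (223.42 − 203.31) / 2710 = 20.11 / 2710 = 0.007421.
Darcy flux q = K · i = 36.00 × 0.007421 = 0.2671 m/day.
Seepage velocity v = q / n_e = 0.2671 / 0.26 = 1.027 m/day.
Travel time t = L / v = 2710 / 1.027 = 2638 days = 7.221 years.

7.22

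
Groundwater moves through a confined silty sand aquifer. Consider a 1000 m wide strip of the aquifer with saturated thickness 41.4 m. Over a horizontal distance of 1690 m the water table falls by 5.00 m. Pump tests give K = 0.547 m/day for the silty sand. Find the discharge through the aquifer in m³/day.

67.0

Cross-sectional area A = 1000 × 41.4 = 41400 m².
Hydraulic gradient i = Δh / L = 5.00 / 1690 = 0.002959.
Darcy's law: Q = K · A · i = 0.5470 × 41400 × 0.002959 = 67.00 m³/day.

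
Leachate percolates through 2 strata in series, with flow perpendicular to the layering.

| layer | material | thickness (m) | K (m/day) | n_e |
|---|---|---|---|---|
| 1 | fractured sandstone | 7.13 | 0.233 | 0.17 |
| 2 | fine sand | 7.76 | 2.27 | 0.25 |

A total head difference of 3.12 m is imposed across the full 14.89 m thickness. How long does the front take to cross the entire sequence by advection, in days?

With flow normal to the layers, continuity requires the same specific discharge q through every layer.
Σ(b_i/K_i) = 7.13/0.233 + 7.76/2.27 = 34.02 d.
q = Δh / Σ(b_i/K_i) = 3.12 / 34.02 = 0.09171 m/day.
In each layer the seepage velocity is v_i = q/n_i, so the layer transit time is t_i = b_i·n_i / q:
  layer 1 (fractured sandstone): t_1 = 7.13 × 0.17 / 0.09171 = 13.22 d
  layer 2 (fine sand): t_2 = 7.76 × 0.25 / 0.09171 = 21.15 d
Total t = Σ t_i = 34.37 days.

34.4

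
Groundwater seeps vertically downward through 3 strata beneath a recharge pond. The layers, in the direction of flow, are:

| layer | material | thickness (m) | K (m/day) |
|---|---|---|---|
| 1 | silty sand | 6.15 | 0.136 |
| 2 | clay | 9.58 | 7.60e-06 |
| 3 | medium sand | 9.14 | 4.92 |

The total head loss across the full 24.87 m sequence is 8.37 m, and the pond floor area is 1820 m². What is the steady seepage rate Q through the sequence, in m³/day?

0.0121

Flow is perpendicular to layering, so the layers act in series and the equivalent K is the thickness-weighted harmonic mean.
Total thickness L = 6.15 + 9.58 + 9.14 = 24.87 m.
Σ(b_i/K_i) = 6.15/0.136 + 9.58/7.60e-06 + 9.14/4.92 = 1.261e+06 d.
K_eq = L / Σ(b_i/K_i) = 24.87 / 1.261e+06 = 1.973e-05 m/day.
Q = K_eq · A · (Δh/L) = 1.973e-05 × 1820 × (8.37/24.87) = 0.01208 m³/day.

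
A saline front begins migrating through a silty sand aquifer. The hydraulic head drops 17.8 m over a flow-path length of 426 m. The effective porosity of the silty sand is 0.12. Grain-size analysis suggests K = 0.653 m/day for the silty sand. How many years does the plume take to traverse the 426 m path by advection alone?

5.13

Hydraulic gradient i = Δh / L = 17.8 / 426 = 0.04178.
Darcy flux q = K · i = 0.6530 × 0.04178 = 0.02728 m/day.
Seepage velocity v = q / n_e = 0.02728 / 0.12 = 0.2274 m/day.
Travel time t = L / v = 426 / 0.2274 = 1874 days = 5.130 years.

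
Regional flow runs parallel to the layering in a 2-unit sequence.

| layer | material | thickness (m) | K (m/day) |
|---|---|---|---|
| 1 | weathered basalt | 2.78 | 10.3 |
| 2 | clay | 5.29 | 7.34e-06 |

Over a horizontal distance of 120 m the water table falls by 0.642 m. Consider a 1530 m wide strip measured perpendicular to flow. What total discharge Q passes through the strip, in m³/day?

234

Flow is parallel to layering, so each bed carries its own Darcy discharge and the transmissivities add.
Σ(K_i·b_i) = 10.3×2.78 + 7.34e-06×5.29 = 28.63 m²/day.
Hydraulic gradient i = Δh / L = 0.642 / 120 = 0.005350.
Q = Σ(K_i·b_i) · W · i = 28.63 × 1530 × 0.005350 = 234.4 m³/day.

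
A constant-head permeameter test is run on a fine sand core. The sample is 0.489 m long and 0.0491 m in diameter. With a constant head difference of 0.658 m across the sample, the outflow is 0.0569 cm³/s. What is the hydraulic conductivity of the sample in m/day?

1.93

Cross-sectional area A = π·(d/2)² = π × (0.0491/2)² = 0.001893 m².
Convert discharge: 0.0569 cm³/s = 5.690e-08 m³/s.
Darcy's law rearranged: K = Q·L / (A·Δh) = 5.690e-08 × 0.489 / (0.001893 × 0.658) = 2.233e-05 m/s = 1.930 m/day.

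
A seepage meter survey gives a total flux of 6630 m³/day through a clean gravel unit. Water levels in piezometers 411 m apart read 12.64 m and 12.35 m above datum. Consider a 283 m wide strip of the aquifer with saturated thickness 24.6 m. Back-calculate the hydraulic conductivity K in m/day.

1350

Cross-sectional area A = 283 × 24.6 = 6962 m².
Hydraulic gradient i = (12.64 − 12.35) / 411 = 0.29 / 411 = 0.0007056.
From Q = K·A·i, K = Q / (A·i) = 6630 / (6962 × 0.0007056) = 1350 m/day.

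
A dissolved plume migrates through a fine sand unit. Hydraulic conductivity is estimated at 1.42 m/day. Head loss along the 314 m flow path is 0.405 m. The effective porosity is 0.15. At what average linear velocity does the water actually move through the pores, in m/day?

Hydraulic gradient i = Δh / L = 0.405 / 314 = 0.001290.
Darcy flux q = K · i = 1.420 × 0.001290 = 0.001832 m/day.
Seepage velocity v = q / n_e = 0.001832 / 0.15 = 0.01221 m/day.

0.0122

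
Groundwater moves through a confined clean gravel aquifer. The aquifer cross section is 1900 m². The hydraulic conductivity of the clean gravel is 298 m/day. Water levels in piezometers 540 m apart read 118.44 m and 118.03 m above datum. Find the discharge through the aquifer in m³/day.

Hydraulic gradient i = (118.44 − 118.03) / 540 = 0.41 / 540 = 0.0007593.
Darcy's law: Q = K · A · i = 298.0 × 1900 × 0.0007593 = 429.9 m³/day.

430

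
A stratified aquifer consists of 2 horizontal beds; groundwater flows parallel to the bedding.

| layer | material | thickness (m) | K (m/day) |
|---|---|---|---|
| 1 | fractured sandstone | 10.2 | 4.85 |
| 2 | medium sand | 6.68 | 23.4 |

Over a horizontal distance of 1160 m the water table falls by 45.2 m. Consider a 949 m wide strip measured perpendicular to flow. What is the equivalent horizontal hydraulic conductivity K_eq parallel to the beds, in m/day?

12.2

Flow is parallel to layering, so each bed carries its own Darcy discharge and the transmissivities add.
Σ(K_i·b_i) = 4.85×10.2 + 23.4×6.68 = 205.8 m²/day.
Total thickness b = 16.88 m, so K_eq = Σ(K_i·b_i)/b = 12.19 m/day.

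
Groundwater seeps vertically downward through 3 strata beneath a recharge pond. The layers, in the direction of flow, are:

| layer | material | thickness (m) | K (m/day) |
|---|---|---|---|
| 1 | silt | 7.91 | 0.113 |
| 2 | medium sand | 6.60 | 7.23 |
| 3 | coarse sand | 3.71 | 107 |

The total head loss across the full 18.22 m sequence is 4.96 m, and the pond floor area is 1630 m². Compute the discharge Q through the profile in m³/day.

114

Flow is perpendicular to layering, so the layers act in series and the equivalent K is the thickness-weighted harmonic mean.
Total thickness L = 7.91 + 6.60 + 3.71 = 18.22 m.
Σ(b_i/K_i) = 7.91/0.113 + 6.60/7.23 + 3.71/107 = 70.95 d.
K_eq = L / Σ(b_i/K_i) = 18.22 / 70.95 = 0.2568 m/day.
Q = K_eq · A · (Δh/L) = 0.2568 × 1630 × (4.96/18.22) = 114.0 m³/day.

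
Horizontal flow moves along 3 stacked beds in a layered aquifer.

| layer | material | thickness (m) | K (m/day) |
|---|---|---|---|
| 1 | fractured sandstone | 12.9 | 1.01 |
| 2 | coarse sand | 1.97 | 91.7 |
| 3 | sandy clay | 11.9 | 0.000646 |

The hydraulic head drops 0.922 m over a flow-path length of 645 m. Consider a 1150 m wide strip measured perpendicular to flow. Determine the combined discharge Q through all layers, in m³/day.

318

Flow is parallel to layering, so each bed carries its own Darcy discharge and the transmissivities add.
Σ(K_i·b_i) = 1.01×12.9 + 91.7×1.97 + 0.000646×11.9 = 193.7 m²/day.
Hydraulic gradient i = Δh / L = 0.922 / 645 = 0.001429.
Q = Σ(K_i·b_i) · W · i = 193.7 × 1150 × 0.001429 = 318.4 m³/day.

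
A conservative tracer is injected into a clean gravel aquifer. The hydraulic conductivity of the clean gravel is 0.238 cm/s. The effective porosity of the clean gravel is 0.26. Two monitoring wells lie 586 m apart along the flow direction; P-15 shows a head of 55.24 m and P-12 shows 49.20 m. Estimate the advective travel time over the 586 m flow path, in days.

71.9

Convert K: 0.238 cm/s × 864 = 205.6 m/day.
Hydraulic gradient i = (55.24 − 49.20) / 586 = 6.04 / 586 = 0.01031.
Darcy flux q = K · i = 205.6 × 0.01031 = 2.119 m/day.
Seepage velocity v = q / n_e = 2.119 / 0.26 = 8.152 m/day.
Travel time t = L / v = 586 / 8.152 = 71.89 days.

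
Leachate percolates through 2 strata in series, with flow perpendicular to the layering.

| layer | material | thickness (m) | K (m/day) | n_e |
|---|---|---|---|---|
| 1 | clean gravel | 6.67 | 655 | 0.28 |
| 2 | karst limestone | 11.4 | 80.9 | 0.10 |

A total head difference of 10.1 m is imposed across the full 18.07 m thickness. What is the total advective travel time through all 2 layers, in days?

0.0450

With flow normal to the layers, continuity requires the same specific discharge q through every layer.
Σ(b_i/K_i) = 6.67/655 + 11.4/80.9 = 0.1511 d.
q = Δh / Σ(b_i/K_i) = 10.1 / 0.1511 = 66.84 m/day.
In each layer the seepage velocity is v_i = q/n_i, so the layer transit time is t_i = b_i·n_i / q:
  layer 1 (clean gravel): t_1 = 6.67 × 0.28 / 66.84 = 0.02794 d
  layer 2 (karst limestone): t_2 = 11.4 × 0.10 / 66.84 = 0.01705 d
Total t = Σ t_i = 0.04499 days.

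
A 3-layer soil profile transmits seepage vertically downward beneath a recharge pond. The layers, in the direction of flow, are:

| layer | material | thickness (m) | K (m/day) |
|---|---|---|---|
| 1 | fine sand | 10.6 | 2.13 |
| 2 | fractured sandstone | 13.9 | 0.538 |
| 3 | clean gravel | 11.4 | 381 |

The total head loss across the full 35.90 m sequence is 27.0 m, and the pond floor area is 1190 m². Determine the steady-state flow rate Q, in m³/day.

1040

Flow is perpendicular to layering, so the layers act in series and the equivalent K is the thickness-weighted harmonic mean.
Total thickness L = 10.6 + 13.9 + 11.4 = 35.90 m.
Σ(b_i/K_i) = 10.6/2.13 + 13.9/0.538 + 11.4/381 = 30.84 d.
K_eq = L / Σ(b_i/K_i) = 35.90 / 30.84 = 1.164 m/day.
Q = K_eq · A · (Δh/L) = 1.164 × 1190 × (27.0/35.90) = 1042 m³/day.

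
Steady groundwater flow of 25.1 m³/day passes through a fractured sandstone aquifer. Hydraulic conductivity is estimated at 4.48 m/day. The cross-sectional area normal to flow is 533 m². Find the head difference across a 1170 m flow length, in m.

12.3

From Q = K·A·i, i = Q / (K·A) = 25.1 / (4.480 × 533.0) = 0.01051.
Head loss Δh = i · L = 0.01051 × 1170 = 12.30 m.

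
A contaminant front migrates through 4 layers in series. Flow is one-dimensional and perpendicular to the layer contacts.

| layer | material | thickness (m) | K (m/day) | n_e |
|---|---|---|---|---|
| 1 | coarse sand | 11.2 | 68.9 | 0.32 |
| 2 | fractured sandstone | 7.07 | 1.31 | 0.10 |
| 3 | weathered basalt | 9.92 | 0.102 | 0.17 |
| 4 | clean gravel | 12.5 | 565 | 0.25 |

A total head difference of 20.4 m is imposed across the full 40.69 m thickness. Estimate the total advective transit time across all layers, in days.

45.9

With flow normal to the layers, continuity requires the same specific discharge q through every layer.
Σ(b_i/K_i) = 11.2/68.9 + 7.07/1.31 + 9.92/0.102 + 12.5/565 = 102.8 d.
q = Δh / Σ(b_i/K_i) = 20.4 / 102.8 = 0.1984 m/day.
In each layer the seepage velocity is v_i = q/n_i, so the layer transit time is t_i = b_i·n_i / q:
  layer 1 (coarse sand): t_1 = 11.2 × 0.32 / 0.1984 = 18.07 d
  layer 2 (fractured sandstone): t_2 = 7.07 × 0.10 / 0.1984 = 3.564 d
  layer 3 (weathered basalt): t_3 = 9.92 × 0.17 / 0.1984 = 8.501 d
  layer 4 (clean gravel): t_4 = 12.5 × 0.25 / 0.1984 = 15.75 d
Total t = Σ t_i = 45.89 days.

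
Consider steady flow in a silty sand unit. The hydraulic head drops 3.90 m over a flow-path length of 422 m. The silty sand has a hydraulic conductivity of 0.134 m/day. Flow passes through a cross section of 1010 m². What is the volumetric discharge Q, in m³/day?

1.25

Hydraulic gradient i = Δh / L = 3.90 / 422 = 0.009242.
Darcy's law: Q = K · A · i = 0.1340 × 1010 × 0.009242 = 1.251 m³/day.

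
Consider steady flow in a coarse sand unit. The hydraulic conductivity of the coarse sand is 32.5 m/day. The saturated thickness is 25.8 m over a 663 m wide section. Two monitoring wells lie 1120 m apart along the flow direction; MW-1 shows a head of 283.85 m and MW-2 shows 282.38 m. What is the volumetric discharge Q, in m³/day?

Cross-sectional area A = 663 × 25.8 = 17105 m².
Hydraulic gradient i = (283.85 − 282.38) / 1120 = 1.47 / 1120 = 0.001313.
Darcy's law: Q = K · A · i = 32.50 × 17105 × 0.001313 = 729.7 m³/day.

730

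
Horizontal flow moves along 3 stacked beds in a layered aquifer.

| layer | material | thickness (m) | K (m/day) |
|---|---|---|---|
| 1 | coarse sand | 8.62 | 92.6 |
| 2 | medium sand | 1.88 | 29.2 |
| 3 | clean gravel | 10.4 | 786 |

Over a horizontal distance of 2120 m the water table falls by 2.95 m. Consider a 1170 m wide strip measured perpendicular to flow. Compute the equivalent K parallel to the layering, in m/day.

432

Flow is parallel to layering, so each bed carries its own Darcy discharge and the transmissivities add.
Σ(K_i·b_i) = 92.6×8.62 + 29.2×1.88 + 786×10.4 = 9028 m²/day.
Total thickness b = 20.90 m, so K_eq = Σ(K_i·b_i)/b = 431.9 m/day.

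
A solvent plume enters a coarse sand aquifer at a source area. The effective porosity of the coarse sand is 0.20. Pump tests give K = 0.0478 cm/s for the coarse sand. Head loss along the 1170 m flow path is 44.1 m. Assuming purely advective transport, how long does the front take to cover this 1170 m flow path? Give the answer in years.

0.412

Convert K: 0.0478 cm/s × 864 = 41.30 m/day.
Hydraulic gradient i = Δh / L = 44.1 / 1170 = 0.03769.
Darcy flux q = K · i = 41.30 × 0.03769 = 1.557 m/day.
Seepage velocity v = q / n_e = 1.557 / 0.20 = 7.783 m/day.
Travel time t = L / v = 1170 / 7.783 = 150.3 days = 0.4116 years.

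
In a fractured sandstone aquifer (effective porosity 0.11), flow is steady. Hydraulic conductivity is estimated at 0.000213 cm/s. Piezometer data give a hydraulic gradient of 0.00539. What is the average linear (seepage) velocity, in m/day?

Convert K: 0.000213 cm/s × 864 = 0.1840 m/day.
Hydraulic gradient i = 0.00539.
Darcy flux q = K · i = 0.1840 × 0.005390 = 0.0009919 m/day.
Seepage velocity v = q / n_e = 0.0009919 / 0.11 = 0.009018 m/day.

0.00902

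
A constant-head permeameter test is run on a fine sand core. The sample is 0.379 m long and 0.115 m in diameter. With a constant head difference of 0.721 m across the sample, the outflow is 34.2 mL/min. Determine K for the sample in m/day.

2.49

Cross-sectional area A = π·(d/2)² = π × (0.115/2)² = 0.01039 m².
Convert discharge: 34.2 mL/min = 5.700e-07 m³/s.
Darcy's law rearranged: K = Q·L / (A·Δh) = 5.700e-07 × 0.379 / (0.01039 × 0.721) = 2.885e-05 m/s = 2.492 m/day.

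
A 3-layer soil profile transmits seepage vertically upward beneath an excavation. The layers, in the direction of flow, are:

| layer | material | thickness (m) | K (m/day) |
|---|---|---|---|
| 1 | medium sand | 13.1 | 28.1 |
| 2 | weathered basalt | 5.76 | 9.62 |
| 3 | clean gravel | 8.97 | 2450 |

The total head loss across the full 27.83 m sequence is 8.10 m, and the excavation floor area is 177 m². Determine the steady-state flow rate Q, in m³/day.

Flow is perpendicular to layering, so the layers act in series and the equivalent K is the thickness-weighted harmonic mean.
Total thickness L = 13.1 + 5.76 + 8.97 = 27.83 m.
Σ(b_i/K_i) = 13.1/28.1 + 5.76/9.62 + 8.97/2450 = 1.069 d.
K_eq = L / Σ(b_i/K_i) = 27.83 / 1.069 = 26.04 m/day.
Q = K_eq · A · (Δh/L) = 26.04 × 177 × (8.10/27.83) = 1342 m³/day.

1340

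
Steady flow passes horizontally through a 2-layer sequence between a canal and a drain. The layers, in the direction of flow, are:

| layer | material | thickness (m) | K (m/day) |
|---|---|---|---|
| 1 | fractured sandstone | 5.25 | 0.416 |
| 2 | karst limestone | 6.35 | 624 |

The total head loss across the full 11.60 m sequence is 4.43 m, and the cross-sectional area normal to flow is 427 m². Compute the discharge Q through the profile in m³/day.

150

Flow is perpendicular to layering, so the layers act in series and the equivalent K is the thickness-weighted harmonic mean.
Total thickness L = 5.25 + 6.35 = 11.60 m.
Σ(b_i/K_i) = 5.25/0.416 + 6.35/624 = 12.63 d.
K_eq = L / Σ(b_i/K_i) = 11.60 / 12.63 = 0.9184 m/day.
Q = K_eq · A · (Δh/L) = 0.9184 × 427 × (4.43/11.60) = 149.8 m³/day.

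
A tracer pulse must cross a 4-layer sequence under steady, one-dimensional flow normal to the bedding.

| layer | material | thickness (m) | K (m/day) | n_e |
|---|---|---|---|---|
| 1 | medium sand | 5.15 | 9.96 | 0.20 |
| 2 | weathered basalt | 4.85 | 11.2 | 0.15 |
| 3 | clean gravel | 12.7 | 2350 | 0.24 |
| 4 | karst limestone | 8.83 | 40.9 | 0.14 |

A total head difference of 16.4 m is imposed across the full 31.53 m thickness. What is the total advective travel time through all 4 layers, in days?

0.432

With flow normal to the layers, continuity requires the same specific discharge q through every layer.
Σ(b_i/K_i) = 5.15/9.96 + 4.85/11.2 + 12.7/2350 + 8.83/40.9 = 1.171 d.
q = Δh / Σ(b_i/K_i) = 16.4 / 1.171 = 14.00 m/day.
In each layer the seepage velocity is v_i = q/n_i, so the layer transit time is t_i = b_i·n_i / q:
  layer 1 (medium sand): t_1 = 5.15 × 0.20 / 14.00 = 0.07357 d
  layer 2 (weathered basalt): t_2 = 4.85 × 0.15 / 14.00 = 0.05196 d
  layer 3 (clean gravel): t_3 = 12.7 × 0.24 / 14.00 = 0.2177 d
  layer 4 (karst limestone): t_4 = 8.83 × 0.14 / 14.00 = 0.08830 d
Total t = Σ t_i = 0.4315 days.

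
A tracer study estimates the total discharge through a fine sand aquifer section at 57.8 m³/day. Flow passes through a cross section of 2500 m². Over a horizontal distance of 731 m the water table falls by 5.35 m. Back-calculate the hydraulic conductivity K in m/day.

3.16

Hydraulic gradient i = Δh / L = 5.35 / 731 = 0.007319.
From Q = K·A·i, K = Q / (A·i) = 57.8 / (2500 × 0.007319) = 3.159 m/day.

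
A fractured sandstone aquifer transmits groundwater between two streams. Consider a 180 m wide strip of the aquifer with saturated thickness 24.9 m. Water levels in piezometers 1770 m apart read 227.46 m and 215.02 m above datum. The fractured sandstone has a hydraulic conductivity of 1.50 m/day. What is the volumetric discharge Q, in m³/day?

47.3

Cross-sectional area A = 180 × 24.9 = 4482 m².
Hydraulic gradient i = (227.46 − 215.02) / 1770 = 12.44 / 1770 = 0.007028.
Darcy's law: Q = K · A · i = 1.500 × 4482 × 0.007028 = 47.25 m³/day.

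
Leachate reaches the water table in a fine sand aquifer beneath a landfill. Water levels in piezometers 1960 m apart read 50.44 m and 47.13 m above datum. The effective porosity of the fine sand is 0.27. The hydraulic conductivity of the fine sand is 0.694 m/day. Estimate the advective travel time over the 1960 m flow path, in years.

Hydraulic gradient i = (50.44 − 47.13) / 1960 = 3.31 / 1960 = 0.001689.
Darcy flux q = K · i = 0.6940 × 0.001689 = 0.001172 m/day.
Seepage velocity v = q / n_e = 0.001172 / 0.27 = 0.004341 m/day.
Travel time t = L / v = 1960 / 0.004341 = 4.515e+05 days = 1236 years.

1240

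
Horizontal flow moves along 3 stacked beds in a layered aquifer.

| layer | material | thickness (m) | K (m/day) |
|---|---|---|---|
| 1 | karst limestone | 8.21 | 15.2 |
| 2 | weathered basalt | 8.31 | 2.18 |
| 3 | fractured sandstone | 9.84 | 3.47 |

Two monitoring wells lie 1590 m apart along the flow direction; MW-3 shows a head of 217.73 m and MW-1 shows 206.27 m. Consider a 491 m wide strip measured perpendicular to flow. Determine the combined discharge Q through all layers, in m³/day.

Flow is parallel to layering, so each bed carries its own Darcy discharge and the transmissivities add.
Σ(K_i·b_i) = 15.2×8.21 + 2.18×8.31 + 3.47×9.84 = 177.1 m²/day.
Hydraulic gradient i = (217.73 − 206.27) / 1590 = 11.46 / 1590 = 0.007208.
Q = Σ(K_i·b_i) · W · i = 177.1 × 491 × 0.007208 = 626.6 m³/day.

627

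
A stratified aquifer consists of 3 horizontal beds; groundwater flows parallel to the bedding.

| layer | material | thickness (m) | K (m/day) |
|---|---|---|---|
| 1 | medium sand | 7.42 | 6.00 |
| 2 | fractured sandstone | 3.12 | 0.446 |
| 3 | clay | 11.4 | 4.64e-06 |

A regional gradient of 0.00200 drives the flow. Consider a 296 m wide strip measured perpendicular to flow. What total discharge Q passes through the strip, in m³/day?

Flow is parallel to layering, so each bed carries its own Darcy discharge and the transmissivities add.
Σ(K_i·b_i) = 6.00×7.42 + 0.446×3.12 + 4.64e-06×11.4 = 45.91 m²/day.
Hydraulic gradient i = 0.00200.
Q = Σ(K_i·b_i) · W · i = 45.91 × 296 × 0.002000 = 27.18 m³/day.

27.2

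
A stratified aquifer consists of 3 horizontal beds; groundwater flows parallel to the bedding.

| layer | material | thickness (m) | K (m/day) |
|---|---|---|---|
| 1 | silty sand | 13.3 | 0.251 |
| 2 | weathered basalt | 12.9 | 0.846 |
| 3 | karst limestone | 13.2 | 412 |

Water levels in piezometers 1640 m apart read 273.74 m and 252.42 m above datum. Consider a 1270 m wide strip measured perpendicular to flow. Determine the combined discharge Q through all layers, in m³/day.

90000

Flow is parallel to layering, so each bed carries its own Darcy discharge and the transmissivities add.
Σ(K_i·b_i) = 0.251×13.3 + 0.846×12.9 + 412×13.2 = 5453 m²/day.
Hydraulic gradient i = (273.74 − 252.42) / 1640 = 21.32 / 1640 = 0.01300.
Q = Σ(K_i·b_i) · W · i = 5453 × 1270 × 0.01300 = 90023 m³/day.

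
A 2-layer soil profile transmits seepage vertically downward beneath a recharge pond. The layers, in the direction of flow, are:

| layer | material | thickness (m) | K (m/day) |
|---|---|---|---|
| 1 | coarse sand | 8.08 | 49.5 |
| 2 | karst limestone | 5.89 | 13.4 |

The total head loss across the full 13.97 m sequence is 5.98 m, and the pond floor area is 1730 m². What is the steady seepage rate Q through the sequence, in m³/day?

17200

Flow is perpendicular to layering, so the layers act in series and the equivalent K is the thickness-weighted harmonic mean.
Total thickness L = 8.08 + 5.89 = 13.97 m.
Σ(b_i/K_i) = 8.08/49.5 + 5.89/13.4 = 0.6028 d.
K_eq = L / Σ(b_i/K_i) = 13.97 / 0.6028 = 23.18 m/day.
Q = K_eq · A · (Δh/L) = 23.18 × 1730 × (5.98/13.97) = 17163 m³/day.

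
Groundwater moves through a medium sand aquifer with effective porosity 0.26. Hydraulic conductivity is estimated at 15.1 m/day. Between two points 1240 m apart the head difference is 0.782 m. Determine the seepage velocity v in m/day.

0.0366

Hydraulic gradient i = Δh / L = 0.782 / 1240 = 0.0006306.
Darcy flux q = K · i = 15.10 × 0.0006306 = 0.009523 m/day.
Seepage velocity v = q / n_e = 0.009523 / 0.26 = 0.03663 m/day.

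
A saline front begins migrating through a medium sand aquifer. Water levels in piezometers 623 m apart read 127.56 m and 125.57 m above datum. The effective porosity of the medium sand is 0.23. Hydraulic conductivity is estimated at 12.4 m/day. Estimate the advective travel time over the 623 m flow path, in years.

Hydraulic gradient i = (127.56 − 125.57) / 623 = 1.99 / 623 = 0.003194.
Darcy flux q = K · i = 12.40 × 0.003194 = 0.03961 m/day.
Seepage velocity v = q / n_e = 0.03961 / 0.23 = 0.1722 m/day.
Travel time t = L / v = 623 / 0.1722 = 3618 days = 9.905 years.

9.90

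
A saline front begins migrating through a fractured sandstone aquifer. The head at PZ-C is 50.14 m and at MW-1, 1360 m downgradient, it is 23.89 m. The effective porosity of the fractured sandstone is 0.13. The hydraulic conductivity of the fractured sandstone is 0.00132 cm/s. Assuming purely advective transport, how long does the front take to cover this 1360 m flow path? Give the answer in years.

Convert K: 0.00132 cm/s × 864 = 1.140 m/day.
Hydraulic gradient i = (50.14 − 23.89) / 1360 = 26.25 / 1360 = 0.01930.
Darcy flux q = K · i = 1.140 × 0.01930 = 0.02201 m/day.
Seepage velocity v = q / n_e = 0.02201 / 0.13 = 0.1693 m/day.
Travel time t = L / v = 1360 / 0.1693 = 8032 days = 21.99 years.

22.0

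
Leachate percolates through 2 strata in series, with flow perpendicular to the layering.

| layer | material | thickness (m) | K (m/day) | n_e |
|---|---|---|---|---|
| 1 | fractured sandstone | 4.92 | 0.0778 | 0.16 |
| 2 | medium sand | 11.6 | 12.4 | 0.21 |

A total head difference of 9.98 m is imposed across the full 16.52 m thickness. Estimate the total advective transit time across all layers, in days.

20.7

With flow normal to the layers, continuity requires the same specific discharge q through every layer.
Σ(b_i/K_i) = 4.92/0.0778 + 11.6/12.4 = 64.17 d.
q = Δh / Σ(b_i/K_i) = 9.98 / 64.17 = 0.1555 m/day.
In each layer the seepage velocity is v_i = q/n_i, so the layer transit time is t_i = b_i·n_i / q:
  layer 1 (fractured sandstone): t_1 = 4.92 × 0.16 / 0.1555 = 5.062 d
  layer 2 (medium sand): t_2 = 11.6 × 0.21 / 0.1555 = 15.66 d
Total t = Σ t_i = 20.73 days.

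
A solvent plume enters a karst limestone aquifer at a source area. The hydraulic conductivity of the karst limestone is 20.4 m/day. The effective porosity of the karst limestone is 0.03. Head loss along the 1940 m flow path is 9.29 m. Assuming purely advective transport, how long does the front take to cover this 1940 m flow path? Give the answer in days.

596

Hydraulic gradient i = Δh / L = 9.29 / 1940 = 0.004789.
Darcy flux q = K · i = 20.40 × 0.004789 = 0.09769 m/day.
Seepage velocity v = q / n_e = 0.09769 / 0.03 = 3.256 m/day.
Travel time t = L / v = 1940 / 3.256 = 595.8 days.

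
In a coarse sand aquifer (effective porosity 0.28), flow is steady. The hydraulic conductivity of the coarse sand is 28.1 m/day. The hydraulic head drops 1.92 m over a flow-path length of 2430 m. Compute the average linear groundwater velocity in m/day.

0.0793

Hydraulic gradient i = Δh / L = 1.92 / 2430 = 0.0007901.
Darcy flux q = K · i = 28.10 × 0.0007901 = 0.02220 m/day.
Seepage velocity v = q / n_e = 0.02220 / 0.28 = 0.07929 m/day.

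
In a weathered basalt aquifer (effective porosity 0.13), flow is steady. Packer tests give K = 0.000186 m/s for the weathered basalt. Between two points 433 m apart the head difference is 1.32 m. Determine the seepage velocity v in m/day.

0.377

Convert K: 0.000186 m/s × 86400 = 16.07 m/day.
Hydraulic gradient i = Δh / L = 1.32 / 433 = 0.003048.
Darcy flux q = K · i = 16.07 × 0.003048 = 0.04899 m/day.
Seepage velocity v = q / n_e = 0.04899 / 0.13 = 0.3769 m/day.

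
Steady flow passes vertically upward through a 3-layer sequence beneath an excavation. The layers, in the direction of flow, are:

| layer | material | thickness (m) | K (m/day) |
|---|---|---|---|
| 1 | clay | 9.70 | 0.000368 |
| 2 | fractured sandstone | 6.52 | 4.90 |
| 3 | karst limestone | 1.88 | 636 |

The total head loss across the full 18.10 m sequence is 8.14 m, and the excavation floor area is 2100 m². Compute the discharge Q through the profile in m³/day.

0.648

Flow is perpendicular to layering, so the layers act in series and the equivalent K is the thickness-weighted harmonic mean.
Total thickness L = 9.70 + 6.52 + 1.88 = 18.10 m.
Σ(b_i/K_i) = 9.70/0.000368 + 6.52/4.90 + 1.88/636 = 26360 d.
K_eq = L / Σ(b_i/K_i) = 18.10 / 26360 = 0.0006866 m/day.
Q = K_eq · A · (Δh/L) = 0.0006866 × 2100 × (8.14/18.10) = 0.6485 m³/day.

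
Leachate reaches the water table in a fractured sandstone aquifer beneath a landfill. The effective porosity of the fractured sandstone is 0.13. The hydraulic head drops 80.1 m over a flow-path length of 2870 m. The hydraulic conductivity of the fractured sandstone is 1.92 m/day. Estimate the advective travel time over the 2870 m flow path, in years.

Hydraulic gradient i = Δh / L = 80.1 / 2870 = 0.02791.
Darcy flux q = K · i = 1.920 × 0.02791 = 0.05359 m/day.
Seepage velocity v = q / n_e = 0.05359 / 0.13 = 0.4122 m/day.
Travel time t = L / v = 2870 / 0.4122 = 6963 days = 19.06 years.

19.1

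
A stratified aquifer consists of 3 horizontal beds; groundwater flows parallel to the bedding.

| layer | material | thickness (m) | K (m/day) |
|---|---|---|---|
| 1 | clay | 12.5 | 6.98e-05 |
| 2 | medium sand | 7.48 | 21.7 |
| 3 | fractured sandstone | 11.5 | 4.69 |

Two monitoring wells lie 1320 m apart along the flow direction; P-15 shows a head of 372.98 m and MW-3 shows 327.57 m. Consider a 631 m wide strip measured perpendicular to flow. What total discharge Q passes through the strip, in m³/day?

Flow is parallel to layering, so each bed carries its own Darcy discharge and the transmissivities add.
Σ(K_i·b_i) = 6.98e-05×12.5 + 21.7×7.48 + 4.69×11.5 = 216.3 m²/day.
Hydraulic gradient i = (372.98 − 327.57) / 1320 = 45.41 / 1320 = 0.03440.
Q = Σ(K_i·b_i) · W · i = 216.3 × 631 × 0.03440 = 4694 m³/day.

4690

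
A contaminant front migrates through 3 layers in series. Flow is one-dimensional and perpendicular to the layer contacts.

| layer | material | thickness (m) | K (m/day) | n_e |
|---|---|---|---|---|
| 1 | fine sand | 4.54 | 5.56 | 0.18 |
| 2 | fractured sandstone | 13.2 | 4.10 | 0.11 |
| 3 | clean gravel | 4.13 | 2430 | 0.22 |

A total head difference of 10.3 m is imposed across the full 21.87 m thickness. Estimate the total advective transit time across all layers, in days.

With flow normal to the layers, continuity requires the same specific discharge q through every layer.
Σ(b_i/K_i) = 4.54/5.56 + 13.2/4.10 + 4.13/2430 = 4.038 d.
q = Δh / Σ(b_i/K_i) = 10.3 / 4.038 = 2.551 m/day.
In each layer the seepage velocity is v_i = q/n_i, so the layer transit time is t_i = b_i·n_i / q:
  layer 1 (fine sand): t_1 = 4.54 × 0.18 / 2.551 = 0.3204 d
  layer 2 (fractured sandstone): t_2 = 13.2 × 0.11 / 2.551 = 0.5692 d
  layer 3 (clean gravel): t_3 = 4.13 × 0.22 / 2.551 = 0.3562 d
Total t = Σ t_i = 1.246 days.

1.25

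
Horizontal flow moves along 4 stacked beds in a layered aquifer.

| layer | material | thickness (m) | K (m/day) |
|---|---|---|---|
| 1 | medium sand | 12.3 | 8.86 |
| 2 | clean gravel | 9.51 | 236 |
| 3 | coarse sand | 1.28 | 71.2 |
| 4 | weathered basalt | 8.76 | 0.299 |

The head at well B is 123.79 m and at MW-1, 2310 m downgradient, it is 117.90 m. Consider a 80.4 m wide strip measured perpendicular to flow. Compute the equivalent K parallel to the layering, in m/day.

Flow is parallel to layering, so each bed carries its own Darcy discharge and the transmissivities add.
Σ(K_i·b_i) = 8.86×12.3 + 236×9.51 + 71.2×1.28 + 0.299×8.76 = 2447 m²/day.
Total thickness b = 31.85 m, so K_eq = Σ(K_i·b_i)/b = 76.83 m/day.

76.8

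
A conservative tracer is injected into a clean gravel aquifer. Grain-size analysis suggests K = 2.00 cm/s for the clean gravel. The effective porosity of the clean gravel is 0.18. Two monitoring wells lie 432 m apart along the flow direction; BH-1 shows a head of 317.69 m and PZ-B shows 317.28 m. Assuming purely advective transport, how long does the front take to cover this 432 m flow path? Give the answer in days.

47.4

Convert K: 2.00 cm/s × 864 = 1728 m/day.
Hydraulic gradient i = (317.69 − 317.28) / 432 = 0.41 / 432 = 0.0009491.
Darcy flux q = K · i = 1728 × 0.0009491 = 1.640 m/day.
Seepage velocity v = q / n_e = 1.640 / 0.18 = 9.111 m/day.
Travel time t = L / v = 432 / 9.111 = 47.41 days.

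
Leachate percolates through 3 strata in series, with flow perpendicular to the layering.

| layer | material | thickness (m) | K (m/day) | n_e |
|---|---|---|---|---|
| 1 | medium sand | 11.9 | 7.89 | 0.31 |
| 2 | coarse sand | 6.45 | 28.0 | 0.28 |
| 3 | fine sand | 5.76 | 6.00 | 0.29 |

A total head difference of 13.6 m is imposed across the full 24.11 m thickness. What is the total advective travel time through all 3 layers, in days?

With flow normal to the layers, continuity requires the same specific discharge q through every layer.
Σ(b_i/K_i) = 11.9/7.89 + 6.45/28.0 + 5.76/6.00 = 2.699 d.
q = Δh / Σ(b_i/K_i) = 13.6 / 2.699 = 5.040 m/day.
In each layer the seepage velocity is v_i = q/n_i, so the layer transit time is t_i = b_i·n_i / q:
  layer 1 (medium sand): t_1 = 11.9 × 0.31 / 5.040 = 0.7320 d
  layer 2 (coarse sand): t_2 = 6.45 × 0.28 / 5.040 = 0.3584 d
  layer 3 (fine sand): t_3 = 5.76 × 0.29 / 5.040 = 0.3315 d
Total t = Σ t_i = 1.422 days.

1.42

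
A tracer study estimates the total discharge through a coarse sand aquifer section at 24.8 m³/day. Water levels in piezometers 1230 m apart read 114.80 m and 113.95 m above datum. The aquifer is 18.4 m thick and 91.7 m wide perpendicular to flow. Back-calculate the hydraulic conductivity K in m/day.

Cross-sectional area A = 91.7 × 18.4 = 1687 m².
Hydraulic gradient i = (114.80 − 113.95) / 1230 = 0.85 / 1230 = 0.0006911.
From Q = K·A·i, K = Q / (A·i) = 24.8 / (1687 × 0.0006911) = 21.27 m/day.

21.3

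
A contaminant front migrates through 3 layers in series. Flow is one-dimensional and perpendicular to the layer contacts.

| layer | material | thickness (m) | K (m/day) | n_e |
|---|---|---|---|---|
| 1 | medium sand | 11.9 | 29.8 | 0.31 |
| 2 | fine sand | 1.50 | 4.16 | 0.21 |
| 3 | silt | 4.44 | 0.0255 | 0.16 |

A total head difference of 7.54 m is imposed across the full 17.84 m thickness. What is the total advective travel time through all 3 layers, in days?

With flow normal to the layers, continuity requires the same specific discharge q through every layer.
Σ(b_i/K_i) = 11.9/29.8 + 1.50/4.16 + 4.44/0.0255 = 174.9 d.
q = Δh / Σ(b_i/K_i) = 7.54 / 174.9 = 0.04312 m/day.
In each layer the seepage velocity is v_i = q/n_i, so the layer transit time is t_i = b_i·n_i / q:
  layer 1 (medium sand): t_1 = 11.9 × 0.31 / 0.04312 = 85.56 d
  layer 2 (fine sand): t_2 = 1.50 × 0.21 / 0.04312 = 7.306 d
  layer 3 (silt): t_3 = 4.44 × 0.16 / 0.04312 = 16.48 d
Total t = Σ t_i = 109.3 days.

109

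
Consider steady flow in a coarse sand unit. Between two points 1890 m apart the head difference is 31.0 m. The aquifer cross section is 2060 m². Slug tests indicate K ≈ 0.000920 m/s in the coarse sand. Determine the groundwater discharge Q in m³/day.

Convert K: 0.000920 m/s × 86400 = 79.49 m/day.
Hydraulic gradient i = Δh / L = 31.0 / 1890 = 0.01640.
Darcy's law: Q = K · A · i = 79.49 × 2060 × 0.01640 = 2686 m³/day.

2690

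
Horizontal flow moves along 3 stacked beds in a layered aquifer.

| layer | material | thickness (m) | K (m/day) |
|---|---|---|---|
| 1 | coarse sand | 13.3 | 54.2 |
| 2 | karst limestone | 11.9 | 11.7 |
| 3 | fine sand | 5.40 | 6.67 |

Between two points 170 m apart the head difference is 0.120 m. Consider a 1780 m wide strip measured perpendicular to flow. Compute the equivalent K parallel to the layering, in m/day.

Flow is parallel to layering, so each bed carries its own Darcy discharge and the transmissivities add.
Σ(K_i·b_i) = 54.2×13.3 + 11.7×11.9 + 6.67×5.40 = 896.1 m²/day.
Total thickness b = 30.60 m, so K_eq = Σ(K_i·b_i)/b = 29.28 m/day.

29.3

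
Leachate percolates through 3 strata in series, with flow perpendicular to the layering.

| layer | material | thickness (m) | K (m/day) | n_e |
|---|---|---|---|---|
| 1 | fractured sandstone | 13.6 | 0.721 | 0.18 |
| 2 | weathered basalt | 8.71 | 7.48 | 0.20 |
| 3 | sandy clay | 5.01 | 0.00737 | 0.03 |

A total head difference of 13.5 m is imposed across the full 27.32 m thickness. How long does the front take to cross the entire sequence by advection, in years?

0.616

With flow normal to the layers, continuity requires the same specific discharge q through every layer.
Σ(b_i/K_i) = 13.6/0.721 + 8.71/7.48 + 5.01/0.00737 = 699.8 d.
q = Δh / Σ(b_i/K_i) = 13.5 / 699.8 = 0.01929 m/day.
In each layer the seepage velocity is v_i = q/n_i, so the layer transit time is t_i = b_i·n_i / q:
  layer 1 (fractured sandstone): t_1 = 13.6 × 0.18 / 0.01929 = 126.9 d
  layer 2 (weathered basalt): t_2 = 8.71 × 0.20 / 0.01929 = 90.30 d
  layer 3 (sandy clay): t_3 = 5.01 × 0.03 / 0.01929 = 7.791 d
Total t = Σ t_i = 225.0 days = 0.6160 years.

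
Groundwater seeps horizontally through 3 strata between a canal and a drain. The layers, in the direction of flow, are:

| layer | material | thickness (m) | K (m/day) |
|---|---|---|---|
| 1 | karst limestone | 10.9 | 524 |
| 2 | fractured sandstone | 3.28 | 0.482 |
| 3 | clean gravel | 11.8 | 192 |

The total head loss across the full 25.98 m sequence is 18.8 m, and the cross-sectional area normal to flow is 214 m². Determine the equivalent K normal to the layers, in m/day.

3.77

Flow is perpendicular to layering, so the layers act in series and the equivalent K is the thickness-weighted harmonic mean.
Total thickness L = 10.9 + 3.28 + 11.8 = 25.98 m.
Σ(b_i/K_i) = 10.9/524 + 3.28/0.482 + 11.8/192 = 6.887 d.
K_eq = L / Σ(b_i/K_i) = 25.98 / 6.887 = 3.772 m/day.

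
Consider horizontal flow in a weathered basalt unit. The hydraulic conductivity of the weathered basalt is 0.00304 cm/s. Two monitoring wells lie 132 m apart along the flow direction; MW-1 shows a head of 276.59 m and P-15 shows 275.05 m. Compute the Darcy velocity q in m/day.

Convert K: 0.00304 cm/s × 864 = 2.627 m/day.
Hydraulic gradient i = (276.59 − 275.05) / 132 = 1.54 / 132 = 0.01167.
Specific discharge q = K · i = 2.627 × 0.01167 = 0.03064 m/day.

0.0306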